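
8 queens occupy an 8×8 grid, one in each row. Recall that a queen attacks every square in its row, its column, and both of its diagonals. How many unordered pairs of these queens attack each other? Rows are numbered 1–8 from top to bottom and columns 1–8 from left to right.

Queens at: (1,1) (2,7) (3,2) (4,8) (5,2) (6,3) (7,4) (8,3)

7

Same column: (3,2)–(5,2) (column 2); (6,3)–(8,3) (column 3).
Same diagonal: (2,7)–(6,3) (|2−6| = |7−3| = 4); (5,2)–(6,3) (|5−6| = |2−3| = 1); (5,2)–(7,4) (|5−7| = |2−4| = 2); (6,3)–(7,4) (|6−7| = |3−4| = 1); (7,4)–(8,3) (|7−8| = |4−3| = 1).
Total attacking pairs: 7.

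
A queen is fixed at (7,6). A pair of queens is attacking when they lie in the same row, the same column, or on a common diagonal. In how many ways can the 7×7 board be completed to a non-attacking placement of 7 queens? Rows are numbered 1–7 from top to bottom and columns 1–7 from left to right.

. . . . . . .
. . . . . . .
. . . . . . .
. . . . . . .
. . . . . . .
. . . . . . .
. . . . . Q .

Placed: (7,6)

7

Branch on row 1: col 1 → 1; col 2 → 4; col 3 → 1; col 4 → 1; col 5 → 0; col 7 → 0.
Sum: 1 + 4 + 1 + 1 + 0 + 0 = 7.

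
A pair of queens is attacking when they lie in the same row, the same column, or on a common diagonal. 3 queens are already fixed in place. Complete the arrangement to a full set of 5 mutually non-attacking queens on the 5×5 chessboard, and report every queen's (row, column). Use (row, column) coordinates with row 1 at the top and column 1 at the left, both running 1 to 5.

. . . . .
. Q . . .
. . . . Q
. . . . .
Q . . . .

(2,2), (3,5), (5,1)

(1,4) (2,2) (3,5) (4,3) (5,1)

Row 1: attacked by (2,2)→{1,2,3}; (3,5)→{3,5}; (5,1)→{1,5}. Safe: 4. Place at column 4.
Row 4: attacked by (1,4)→{1,4}; (2,2)→{2,4}; (3,5)→{4,5}; (5,1)→{1,2}. Safe: 3. Place at column 3.
Columns [4, 2, 5, 3, 1], r−c [-3, 0, -2, 1, 4], r+c [5, 4, 8, 7, 6] are all distinct, so no two queens attack.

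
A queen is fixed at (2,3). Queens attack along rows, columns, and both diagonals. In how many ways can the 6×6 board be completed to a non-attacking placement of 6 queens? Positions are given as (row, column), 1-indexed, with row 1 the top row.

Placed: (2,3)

1

Branch on row 1: col 1 → 0; col 5 → 1; col 6 → 0.
Sum: 0 + 1 + 0 = 1.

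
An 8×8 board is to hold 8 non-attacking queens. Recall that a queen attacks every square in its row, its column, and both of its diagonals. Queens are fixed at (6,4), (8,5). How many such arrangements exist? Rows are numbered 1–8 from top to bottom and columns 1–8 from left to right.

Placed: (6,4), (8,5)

6

Branch on row 1: col 1 → 1; col 2 → 1; col 3 → 2; col 6 → 0; col 7 → 2; col 8 → 0.
Sum: 1 + 1 + 2 + 0 + 2 + 0 = 6.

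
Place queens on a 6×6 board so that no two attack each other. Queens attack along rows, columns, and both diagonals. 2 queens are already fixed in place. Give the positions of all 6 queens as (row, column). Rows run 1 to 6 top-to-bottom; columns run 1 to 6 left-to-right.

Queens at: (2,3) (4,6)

Row 1: attacked by (2,3)→{2,3,4}; (4,6)→{3,6}. Safe: 1, 5. Place at column 5.
Row 3: attacked by (1,5)→{3,5}; (2,3)→{2,3,4}; (4,6)→{5,6}. Safe: 1. Place at column 1.
Row 5: attacked by (1,5)→{1,5}; (2,3)→{3,6}; (3,1)→{1,3}; (4,6)→{5,6}. Safe: 2, 4. Place at column 4.
Row 6: attacked by (1,5)→{5}; (2,3)→{3}; (3,1)→{1,4}; (4,6)→{4,6}; (5,4)→{3,4,5}. Safe: 2. Place at column 2.
Columns [5, 3, 1, 6, 4, 2], r−c [-4, -1, 2, -2, 1, 4], r+c [6, 5, 4, 10, 9, 8] are all distinct, so no two queens attack.

(1,5) (2,3) (3,1) (4,6) (5,4) (6,2)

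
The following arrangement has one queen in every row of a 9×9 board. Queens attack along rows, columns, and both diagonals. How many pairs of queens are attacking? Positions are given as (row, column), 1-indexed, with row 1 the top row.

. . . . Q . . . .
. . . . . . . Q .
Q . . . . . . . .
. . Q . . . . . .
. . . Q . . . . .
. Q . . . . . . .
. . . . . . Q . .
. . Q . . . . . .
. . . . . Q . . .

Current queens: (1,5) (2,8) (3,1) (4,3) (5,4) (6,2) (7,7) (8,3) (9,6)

2

Same column: (4,3)–(8,3) (column 3).
Same diagonal: (4,3)–(5,4) (|4−5| = |3−4| = 1).
Total attacking pairs: 2.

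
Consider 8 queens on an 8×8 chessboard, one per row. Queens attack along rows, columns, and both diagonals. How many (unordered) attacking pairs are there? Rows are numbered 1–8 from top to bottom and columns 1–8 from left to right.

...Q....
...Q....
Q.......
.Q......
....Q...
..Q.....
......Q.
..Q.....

Same column: (1,4)–(2,4) (column 4); (6,3)–(8,3) (column 3).
Same diagonal: (2,4)–(4,2) (|2−4| = |4−2| = 2); (3,1)–(4,2) (|3−4| = |1−2| = 1); (5,5)–(7,7) (|5−7| = |5−7| = 2).
Total attacking pairs: 5.

5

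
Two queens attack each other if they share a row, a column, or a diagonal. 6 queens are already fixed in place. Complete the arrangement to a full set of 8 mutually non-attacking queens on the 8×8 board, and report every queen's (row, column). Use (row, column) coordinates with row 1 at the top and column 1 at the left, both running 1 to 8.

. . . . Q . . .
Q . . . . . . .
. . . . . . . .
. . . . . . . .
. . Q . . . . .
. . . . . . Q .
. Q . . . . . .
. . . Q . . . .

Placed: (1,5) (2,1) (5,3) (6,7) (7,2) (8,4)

(1,5) (2,1) (3,8) (4,6) (5,3) (6,7) (7,2) (8,4)

Row 3: attacked by (1,5)→{3,5,7}; (2,1)→{1,2}; (5,3)→{1,3,5}; (6,7)→{4,7}; (7,2)→{2,6}; (8,4)→{4}. Safe: 8. Place at column 8.
Row 4: attacked by (1,5)→{2,5,8}; (2,1)→{1,3}; (3,8)→{7,8}; (5,3)→{2,3,4}; (6,7)→{5,7}; (7,2)→{2,5}; (8,4)→{4,8}. Safe: 6. Place at column 6.
Columns [5, 1, 8, 6, 3, 7, 2, 4], r−c [-4, 1, -5, -2, 2, -1, 5, 4], r+c [6, 3, 11, 10, 8, 13, 9, 12] are all distinct, so no two queens attack.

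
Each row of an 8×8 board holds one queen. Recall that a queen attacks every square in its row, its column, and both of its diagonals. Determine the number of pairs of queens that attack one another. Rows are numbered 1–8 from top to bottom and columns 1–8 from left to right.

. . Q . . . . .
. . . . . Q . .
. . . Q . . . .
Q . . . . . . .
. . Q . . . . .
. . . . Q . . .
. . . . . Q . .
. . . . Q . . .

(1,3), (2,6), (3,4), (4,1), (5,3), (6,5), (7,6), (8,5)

7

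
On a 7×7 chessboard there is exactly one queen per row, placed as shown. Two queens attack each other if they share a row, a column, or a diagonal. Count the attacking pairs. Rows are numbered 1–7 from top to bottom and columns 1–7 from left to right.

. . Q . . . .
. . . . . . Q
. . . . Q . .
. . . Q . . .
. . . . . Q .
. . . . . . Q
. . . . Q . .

5

Same column: (2,7)–(6,7) (column 7); (3,5)–(7,5) (column 5).
Same diagonal: (1,3)–(3,5) (|1−3| = |3−5| = 2); (3,5)–(4,4) (|3−4| = |5−4| = 1); (5,6)–(6,7) (|5−6| = |6−7| = 1).
Total attacking pairs: 5.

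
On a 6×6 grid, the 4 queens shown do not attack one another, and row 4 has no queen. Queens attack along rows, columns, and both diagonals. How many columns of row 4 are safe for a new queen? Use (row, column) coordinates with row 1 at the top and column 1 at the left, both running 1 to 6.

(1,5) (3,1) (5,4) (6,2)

(1,5) attacks row 4 at column 5 and diagonals 2.
(3,1) attacks row 4 at column 1 and diagonals 2.
(5,4) attacks row 4 at column 4 and diagonals 3, 5.
(6,2) attacks row 4 at column 2 and diagonals 4.
Attacked columns: {1, 2, 3, 4, 5}. Safe: {6}.

1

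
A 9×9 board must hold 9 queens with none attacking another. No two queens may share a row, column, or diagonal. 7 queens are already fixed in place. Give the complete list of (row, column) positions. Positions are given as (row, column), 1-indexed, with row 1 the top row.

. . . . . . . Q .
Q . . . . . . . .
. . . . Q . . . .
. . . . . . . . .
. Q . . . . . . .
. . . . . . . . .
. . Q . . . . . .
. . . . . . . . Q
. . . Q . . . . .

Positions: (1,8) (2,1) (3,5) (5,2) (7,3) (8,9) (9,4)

(1,8) (2,1) (3,5) (4,7) (5,2) (6,6) (7,3) (8,9) (9,4)

Row 4: attacked by (1,8)→{5,8}; (2,1)→{1,3}; (3,5)→{4,5,6}; (5,2)→{1,2,3}; (7,3)→{3,6}; (8,9)→{5,9}; (9,4)→{4,9}. Safe: 7. Place at column 7.
Row 6: attacked by (1,8)→{3,8}; (2,1)→{1,5}; (3,5)→{2,5,8}; (4,7)→{5,7,9}; (5,2)→{1,2,3}; (7,3)→{2,3,4}; (8,9)→{7,9}; (9,4)→{1,4,7}. Safe: 6. Place at column 6.
Columns [8, 1, 5, 7, 2, 6, 3, 9, 4], r−c [-7, 1, -2, -3, 3, 0, 4, -1, 5], r+c [9, 3, 8, 11, 7, 12, 10, 17, 13] are all distinct, so no two queens attack.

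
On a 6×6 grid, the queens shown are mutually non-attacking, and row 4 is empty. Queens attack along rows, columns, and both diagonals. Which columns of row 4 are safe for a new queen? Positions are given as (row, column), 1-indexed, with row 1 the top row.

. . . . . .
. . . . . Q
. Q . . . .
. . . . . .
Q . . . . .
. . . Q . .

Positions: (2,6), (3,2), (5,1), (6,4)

(2,6) attacks row 4 at column 6 and diagonals 4.
(3,2) attacks row 4 at column 2 and diagonals 1, 3.
(5,1) attacks row 4 at column 1 and diagonals 2.
(6,4) attacks row 4 at column 4 and diagonals 2, 6.
Attacked columns: {1, 2, 3, 4, 6}. Safe: {5}.

columns 5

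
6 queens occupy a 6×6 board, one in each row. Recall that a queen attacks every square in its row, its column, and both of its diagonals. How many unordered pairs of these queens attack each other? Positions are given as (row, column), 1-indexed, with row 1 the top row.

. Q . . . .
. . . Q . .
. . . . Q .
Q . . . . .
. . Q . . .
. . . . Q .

3

Same column: (3,5)–(6,5) (column 5).
Same diagonal: (2,4)–(3,5) (|2−3| = |4−5| = 1); (3,5)–(5,3) (|3−5| = |5−3| = 2).
Total attacking pairs: 3.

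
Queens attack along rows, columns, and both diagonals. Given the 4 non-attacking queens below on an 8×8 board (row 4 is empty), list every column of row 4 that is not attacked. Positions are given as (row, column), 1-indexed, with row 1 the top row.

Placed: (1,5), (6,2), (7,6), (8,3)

(1,5) attacks row 4 at column 5 and diagonals 2, 8.
(6,2) attacks row 4 at column 2 and diagonals 4.
(7,6) attacks row 4 at column 6 and diagonals 3.
(8,3) attacks row 4 at column 3 and diagonals 7.
Attacked columns: {2, 3, 4, 5, 6, 7, 8}. Safe: {1}.

columns 1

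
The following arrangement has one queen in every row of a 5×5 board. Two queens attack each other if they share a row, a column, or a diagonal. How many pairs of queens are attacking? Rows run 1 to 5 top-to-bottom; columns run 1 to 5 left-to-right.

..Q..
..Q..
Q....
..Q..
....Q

Same column: (1,3)–(2,3) (column 3); (1,3)–(4,3) (column 3); (2,3)–(4,3) (column 3).
Same diagonal: (1,3)–(3,1) (|1−3| = |3−1| = 2).
Total attacking pairs: 4.

4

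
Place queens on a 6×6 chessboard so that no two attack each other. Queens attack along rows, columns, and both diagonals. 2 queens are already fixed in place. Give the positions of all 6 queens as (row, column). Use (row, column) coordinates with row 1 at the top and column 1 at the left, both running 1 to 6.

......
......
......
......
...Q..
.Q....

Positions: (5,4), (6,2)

(1,5) (2,3) (3,1) (4,6) (5,4) (6,2)

Row 1: attacked by (5,4)→{4}; (6,2)→{2}. Safe: 1, 3, 5, 6. Place at column 5.
Row 2: attacked by (1,5)→{4,5,6}; (5,4)→{1,4}; (6,2)→{2,6}. Safe: 3. Place at column 3.
Row 3: attacked by (1,5)→{3,5}; (2,3)→{2,3,4}; (5,4)→{2,4,6}; (6,2)→{2,5}. Safe: 1. Place at column 1.
Row 4: attacked by (1,5)→{2,5}; (2,3)→{1,3,5}; (3,1)→{1,2}; (5,4)→{3,4,5}; (6,2)→{2,4}. Safe: 6. Place at column 6.
Columns [5, 3, 1, 6, 4, 2], r−c [-4, -1, 2, -2, 1, 4], r+c [6, 5, 4, 10, 9, 8] are all distinct, so no two queens attack.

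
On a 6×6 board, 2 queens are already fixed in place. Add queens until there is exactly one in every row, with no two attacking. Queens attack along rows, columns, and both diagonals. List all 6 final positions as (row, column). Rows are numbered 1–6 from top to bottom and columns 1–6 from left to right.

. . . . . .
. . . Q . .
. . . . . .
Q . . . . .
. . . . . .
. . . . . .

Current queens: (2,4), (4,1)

Row 1: attacked by (2,4)→{3,4,5}; (4,1)→{1,4}. Safe: 2, 6. Place at column 2.
Row 3: attacked by (1,2)→{2,4}; (2,4)→{3,4,5}; (4,1)→{1,2}. Safe: 6. Place at column 6.
Row 5: attacked by (1,2)→{2,6}; (2,4)→{1,4}; (3,6)→{4,6}; (4,1)→{1,2}. Safe: 3, 5. Place at column 3.
Row 6: attacked by (1,2)→{2}; (2,4)→{4}; (3,6)→{3,6}; (4,1)→{1,3}; (5,3)→{2,3,4}. Safe: 5. Place at column 5.
Columns [2, 4, 6, 1, 3, 5], r−c [-1, -2, -3, 3, 2, 1], r+c [3, 6, 9, 5, 8, 11] are all distinct, so no two queens attack.

(1,2) (2,4) (3,6) (4,1) (5,3) (6,5)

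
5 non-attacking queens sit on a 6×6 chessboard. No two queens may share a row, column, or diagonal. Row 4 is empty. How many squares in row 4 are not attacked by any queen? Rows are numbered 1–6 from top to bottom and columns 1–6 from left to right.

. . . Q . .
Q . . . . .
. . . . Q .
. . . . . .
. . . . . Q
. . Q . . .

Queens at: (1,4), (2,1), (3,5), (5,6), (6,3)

(1,4) attacks row 4 at column 4 and diagonals 1.
(2,1) attacks row 4 at column 1 and diagonals 3.
(3,5) attacks row 4 at column 5 and diagonals 4, 6.
(5,6) attacks row 4 at column 6 and diagonals 5.
(6,3) attacks row 4 at column 3 and diagonals 1, 5.
Attacked columns: {1, 3, 4, 5, 6}. Safe: {2}.

1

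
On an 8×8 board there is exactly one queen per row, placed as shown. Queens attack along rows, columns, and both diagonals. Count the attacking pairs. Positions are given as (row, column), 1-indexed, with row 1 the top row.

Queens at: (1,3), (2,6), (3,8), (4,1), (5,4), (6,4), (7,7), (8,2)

2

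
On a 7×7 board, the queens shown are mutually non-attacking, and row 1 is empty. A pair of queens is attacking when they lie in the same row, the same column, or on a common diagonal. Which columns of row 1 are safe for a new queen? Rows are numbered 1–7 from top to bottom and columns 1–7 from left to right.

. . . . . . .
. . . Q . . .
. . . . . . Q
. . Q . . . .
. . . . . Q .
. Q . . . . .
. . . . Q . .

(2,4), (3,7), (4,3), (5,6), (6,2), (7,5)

columns 1

(2,4) attacks row 1 at column 4 and diagonals 3, 5.
(3,7) attacks row 1 at column 7 and diagonals 5.
(4,3) attacks row 1 at column 3 and diagonals 6.
(5,6) attacks row 1 at column 6 and diagonals 2.
(6,2) attacks row 1 at column 2 and diagonals 7.
(7,5) attacks row 1 at column 5.
Attacked columns: {2, 3, 4, 5, 6, 7}. Safe: {1}.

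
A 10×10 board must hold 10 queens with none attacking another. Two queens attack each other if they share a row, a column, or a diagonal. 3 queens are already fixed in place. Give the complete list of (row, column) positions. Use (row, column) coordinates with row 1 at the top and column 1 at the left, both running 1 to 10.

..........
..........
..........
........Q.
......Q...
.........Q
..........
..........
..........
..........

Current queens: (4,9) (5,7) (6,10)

Row 1: attacked by (4,9)→{6,9}; (5,7)→{3,7}; (6,10)→{5,10}. Safe: 1, 2, 4, 8. Place at column 4.
Row 2: attacked by (1,4)→{3,4,5}; (4,9)→{7,9}; (5,7)→{4,7,10}; (6,10)→{6,10}. Safe: 1, 2, 8. Place at column 8.
Row 3: attacked by (1,4)→{2,4,6}; (2,8)→{7,8,9}; (4,9)→{8,9,10}; (5,7)→{5,7,9}; (6,10)→{7,10}. Safe: 1, 3. Place at column 3.
Row 7: attacked by (1,4)→{4,10}; (2,8)→{3,8}; (3,3)→{3,7}; (4,9)→{6,9}; (5,7)→{5,7,9}; (6,10)→{9,10}. Safe: 1, 2. Place at column 1.
Row 8: attacked by (1,4)→{4}; (2,8)→{2,8}; (3,3)→{3,8}; (4,9)→{5,9}; (5,7)→{4,7,10}; (6,10)→{8,10}; (7,1)→{1,2}. Safe: 6. Place at column 6.
Row 9: attacked by (1,4)→{4}; (2,8)→{1,8}; (3,3)→{3,9}; (4,9)→{4,9}; (5,7)→{3,7}; (6,10)→{7,10}; (7,1)→{1,3}; (8,6)→{5,6,7}. Safe: 2. Place at column 2.
Row 10: attacked by (1,4)→{4}; (2,8)→{8}; (3,3)→{3,10}; (4,9)→{3,9}; (5,7)→{2,7}; (6,10)→{6,10}; (7,1)→{1,4}; (8,6)→{4,6,8}; (9,2)→{1,2,3}. Safe: 5. Place at column 5.
Columns [4, 8, 3, 9, 7, 10, 1, 6, 2, 5], r−c [-3, -6, 0, -5, -2, -4, 6, 2, 7, 5], r+c [5, 10, 6, 13, 12, 16, 8, 14, 11, 15] are all distinct, so no two queens attack.

(1,4) (2,8) (3,3) (4,9) (5,7) (6,10) (7,1) (8,6) (9,2) (10,5)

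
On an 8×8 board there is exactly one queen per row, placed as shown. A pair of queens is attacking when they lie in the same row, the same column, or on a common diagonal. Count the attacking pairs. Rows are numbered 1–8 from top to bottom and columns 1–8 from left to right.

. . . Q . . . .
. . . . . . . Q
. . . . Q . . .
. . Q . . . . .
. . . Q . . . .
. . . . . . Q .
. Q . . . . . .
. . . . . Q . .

3

Same column: (1,4)–(5,4) (column 4).
Same diagonal: (4,3)–(5,4) (|4−5| = |3−4| = 1); (5,4)–(7,2) (|5−7| = |4−2| = 2).
Total attacking pairs: 3.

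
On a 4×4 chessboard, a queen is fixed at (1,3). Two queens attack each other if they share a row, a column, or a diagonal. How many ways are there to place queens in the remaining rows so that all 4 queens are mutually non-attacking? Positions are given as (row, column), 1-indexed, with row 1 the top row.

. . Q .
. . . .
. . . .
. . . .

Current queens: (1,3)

1

Branch on row 2: col 1 → 1.
Sum: 1 = 1.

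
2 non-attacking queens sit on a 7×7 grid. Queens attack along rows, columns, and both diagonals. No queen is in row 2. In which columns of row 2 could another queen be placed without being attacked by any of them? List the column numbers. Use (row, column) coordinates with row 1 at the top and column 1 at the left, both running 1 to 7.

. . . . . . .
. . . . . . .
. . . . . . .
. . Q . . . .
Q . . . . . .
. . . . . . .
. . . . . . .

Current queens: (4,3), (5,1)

(4,3) attacks row 2 at column 3 and diagonals 1, 5.
(5,1) attacks row 2 at column 1 and diagonals 4.
Attacked columns: {1, 3, 4, 5}. Safe: {2, 6, 7}.

columns 2, 6, 7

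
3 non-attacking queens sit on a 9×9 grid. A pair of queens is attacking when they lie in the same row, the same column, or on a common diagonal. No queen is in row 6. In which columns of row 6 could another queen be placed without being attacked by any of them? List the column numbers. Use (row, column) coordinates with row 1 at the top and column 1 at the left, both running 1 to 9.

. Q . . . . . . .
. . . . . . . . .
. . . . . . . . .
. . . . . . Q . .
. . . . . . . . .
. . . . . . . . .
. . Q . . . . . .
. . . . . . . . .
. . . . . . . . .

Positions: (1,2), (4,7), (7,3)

columns 1, 6, 8

(1,2) attacks row 6 at column 2 and diagonals 7.
(4,7) attacks row 6 at column 7 and diagonals 5, 9.
(7,3) attacks row 6 at column 3 and diagonals 2, 4.
Attacked columns: {2, 3, 4, 5, 7, 9}. Safe: {1, 6, 8}.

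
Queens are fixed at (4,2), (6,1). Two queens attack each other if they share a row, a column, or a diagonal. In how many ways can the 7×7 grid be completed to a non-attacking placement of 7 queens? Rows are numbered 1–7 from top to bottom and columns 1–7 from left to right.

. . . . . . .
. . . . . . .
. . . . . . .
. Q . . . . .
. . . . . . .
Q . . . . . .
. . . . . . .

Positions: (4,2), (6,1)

2

Branch on row 1: col 3 → 0; col 4 → 1; col 7 → 1.
Sum: 0 + 1 + 1 = 2.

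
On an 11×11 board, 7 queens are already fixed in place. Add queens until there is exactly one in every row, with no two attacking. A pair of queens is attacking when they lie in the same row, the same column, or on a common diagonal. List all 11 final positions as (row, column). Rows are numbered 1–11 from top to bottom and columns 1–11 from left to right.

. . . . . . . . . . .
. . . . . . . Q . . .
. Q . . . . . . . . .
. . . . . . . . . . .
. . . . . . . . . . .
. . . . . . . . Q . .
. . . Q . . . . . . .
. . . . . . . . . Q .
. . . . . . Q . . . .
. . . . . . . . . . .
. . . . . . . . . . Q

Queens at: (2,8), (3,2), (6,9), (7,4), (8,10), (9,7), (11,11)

(1,6) (2,8) (3,2) (4,5) (5,1) (6,9) (7,4) (8,10) (9,7) (10,3) (11,11)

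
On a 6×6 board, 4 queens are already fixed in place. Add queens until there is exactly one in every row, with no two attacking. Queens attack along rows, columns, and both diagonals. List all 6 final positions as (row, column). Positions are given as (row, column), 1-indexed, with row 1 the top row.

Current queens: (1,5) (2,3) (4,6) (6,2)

Row 3: attacked by (1,5)→{3,5}; (2,3)→{2,3,4}; (4,6)→{5,6}; (6,2)→{2,5}. Safe: 1. Place at column 1.
Row 5: attacked by (1,5)→{1,5}; (2,3)→{3,6}; (3,1)→{1,3}; (4,6)→{5,6}; (6,2)→{1,2,3}. Safe: 4. Place at column 4.
Columns [5, 3, 1, 6, 4, 2], r−c [-4, -1, 2, -2, 1, 4], r+c [6, 5, 4, 10, 9, 8] are all distinct, so no two queens attack.

(1,5) (2,3) (3,1) (4,6) (5,4) (6,2)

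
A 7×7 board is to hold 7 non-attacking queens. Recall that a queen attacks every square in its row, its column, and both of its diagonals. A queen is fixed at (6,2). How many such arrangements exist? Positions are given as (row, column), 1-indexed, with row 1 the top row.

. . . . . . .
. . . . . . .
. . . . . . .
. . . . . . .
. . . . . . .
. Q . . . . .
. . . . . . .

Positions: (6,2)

4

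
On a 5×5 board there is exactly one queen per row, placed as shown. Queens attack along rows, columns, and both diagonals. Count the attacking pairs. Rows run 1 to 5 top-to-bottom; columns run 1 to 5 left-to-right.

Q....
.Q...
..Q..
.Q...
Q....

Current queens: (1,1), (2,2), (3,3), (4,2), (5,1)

8

Same column: (1,1)–(5,1) (column 1); (2,2)–(4,2) (column 2).
Same diagonal: (1,1)–(2,2) (|1−2| = |1−2| = 1); (1,1)–(3,3) (|1−3| = |1−3| = 2); (2,2)–(3,3) (|2−3| = |2−3| = 1); (3,3)–(4,2) (|3−4| = |3−2| = 1); (3,3)–(5,1) (|3−5| = |3−1| = 2); (4,2)–(5,1) (|4−5| = |2−1| = 1).
Total attacking pairs: 8.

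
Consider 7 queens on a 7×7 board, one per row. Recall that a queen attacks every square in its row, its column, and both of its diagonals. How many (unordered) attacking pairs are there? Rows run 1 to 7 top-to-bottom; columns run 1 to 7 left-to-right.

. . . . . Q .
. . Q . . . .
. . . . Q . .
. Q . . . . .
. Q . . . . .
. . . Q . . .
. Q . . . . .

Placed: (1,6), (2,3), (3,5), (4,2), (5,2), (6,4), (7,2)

5

Same column: (4,2)–(5,2) (column 2); (4,2)–(7,2) (column 2); (5,2)–(7,2) (column 2).
Same diagonal: (1,6)–(5,2) (|1−5| = |6−2| = 4); (4,2)–(6,4) (|4−6| = |2−4| = 2).
Total attacking pairs: 5.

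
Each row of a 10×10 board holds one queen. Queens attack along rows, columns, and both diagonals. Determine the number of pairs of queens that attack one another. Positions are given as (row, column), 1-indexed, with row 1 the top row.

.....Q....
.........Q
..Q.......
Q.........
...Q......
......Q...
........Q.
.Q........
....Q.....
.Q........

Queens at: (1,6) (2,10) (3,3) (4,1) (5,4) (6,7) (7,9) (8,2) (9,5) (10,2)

Same column: (8,2)–(10,2) (column 2).
Same diagonal: (2,10)–(10,2) (|2−10| = |10−2| = 8).
Total attacking pairs: 2.

2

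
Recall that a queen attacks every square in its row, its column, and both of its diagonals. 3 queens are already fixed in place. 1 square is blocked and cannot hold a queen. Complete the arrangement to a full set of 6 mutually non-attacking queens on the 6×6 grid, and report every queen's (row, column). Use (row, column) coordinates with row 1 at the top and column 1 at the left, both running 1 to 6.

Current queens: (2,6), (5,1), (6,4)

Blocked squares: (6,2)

(1,3) (2,6) (3,2) (4,5) (5,1) (6,4)

Row 1: attacked by (2,6)→{5,6}; (5,1)→{1,5}; (6,4)→{4}. Safe: 2, 3. Place at column 3.
Row 3: attacked by (1,3)→{1,3,5}; (2,6)→{5,6}; (5,1)→{1,3}; (6,4)→{1,4}. Safe: 2. Place at column 2.
Row 4: attacked by (1,3)→{3,6}; (2,6)→{4,6}; (3,2)→{1,2,3}; (5,1)→{1,2}; (6,4)→{2,4,6}. Safe: 5. Place at column 5.
Columns [3, 6, 2, 5, 1, 4], r−c [-2, -4, 1, -1, 4, 2], r+c [4, 8, 5, 9, 6, 10] are all distinct, so no two queens attack.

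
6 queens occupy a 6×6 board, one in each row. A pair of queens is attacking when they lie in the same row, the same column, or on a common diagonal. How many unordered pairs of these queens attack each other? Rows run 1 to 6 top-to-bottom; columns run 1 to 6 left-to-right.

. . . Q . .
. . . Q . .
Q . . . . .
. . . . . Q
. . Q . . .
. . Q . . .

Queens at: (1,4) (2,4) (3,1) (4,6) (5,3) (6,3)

4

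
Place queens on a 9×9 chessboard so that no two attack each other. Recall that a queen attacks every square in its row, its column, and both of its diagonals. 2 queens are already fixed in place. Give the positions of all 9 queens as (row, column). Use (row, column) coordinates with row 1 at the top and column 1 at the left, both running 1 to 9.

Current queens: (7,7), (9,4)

(1,6) (2,9) (3,5) (4,8) (5,1) (6,3) (7,7) (8,2) (9,4)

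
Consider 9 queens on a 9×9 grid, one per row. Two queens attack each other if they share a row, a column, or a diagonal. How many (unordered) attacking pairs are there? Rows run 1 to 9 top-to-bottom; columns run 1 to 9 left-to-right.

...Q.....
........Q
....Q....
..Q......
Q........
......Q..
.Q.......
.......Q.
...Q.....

Same column: (1,4)–(9,4) (column 4).
Same diagonal: (6,7)–(9,4) (|6−9| = |7−4| = 3); (7,2)–(9,4) (|7−9| = |2−4| = 2).
Total attacking pairs: 3.

3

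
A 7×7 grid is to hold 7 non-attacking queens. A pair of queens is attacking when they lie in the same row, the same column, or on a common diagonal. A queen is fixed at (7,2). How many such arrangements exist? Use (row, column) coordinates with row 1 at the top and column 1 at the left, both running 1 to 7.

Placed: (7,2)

7

Branch on row 1: col 1 → 0; col 3 → 0; col 4 → 1; col 5 → 1; col 6 → 4; col 7 → 1.
Sum: 0 + 0 + 1 + 1 + 4 + 1 = 7.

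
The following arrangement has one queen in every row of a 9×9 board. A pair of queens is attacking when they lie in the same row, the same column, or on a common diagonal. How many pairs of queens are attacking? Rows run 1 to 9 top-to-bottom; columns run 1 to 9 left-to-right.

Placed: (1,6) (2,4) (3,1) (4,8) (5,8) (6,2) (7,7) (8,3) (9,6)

Same column: (1,6)–(9,6) (column 6); (4,8)–(5,8) (column 8).
Total attacking pairs: 2.

2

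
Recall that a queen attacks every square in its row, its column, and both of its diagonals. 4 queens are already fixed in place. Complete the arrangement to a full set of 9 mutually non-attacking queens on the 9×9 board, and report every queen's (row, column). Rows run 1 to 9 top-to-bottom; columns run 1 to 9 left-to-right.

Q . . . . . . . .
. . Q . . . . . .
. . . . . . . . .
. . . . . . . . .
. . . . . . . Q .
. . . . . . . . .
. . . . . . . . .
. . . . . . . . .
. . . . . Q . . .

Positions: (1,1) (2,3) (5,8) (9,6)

(1,1) (2,3) (3,7) (4,2) (5,8) (6,5) (7,9) (8,4) (9,6)

Row 3: attacked by (1,1)→{1,3}; (2,3)→{2,3,4}; (5,8)→{6,8}; (9,6)→{6}. Safe: 5, 7, 9. Place at column 7.
Row 4: attacked by (1,1)→{1,4}; (2,3)→{1,3,5}; (3,7)→{6,7,8}; (5,8)→{7,8,9}; (9,6)→{1,6}. Safe: 2. Place at column 2.
Row 6: attacked by (1,1)→{1,6}; (2,3)→{3,7}; (3,7)→{4,7}; (4,2)→{2,4}; (5,8)→{7,8,9}; (9,6)→{3,6,9}. Safe: 5. Place at column 5.
Row 7: attacked by (1,1)→{1,7}; (2,3)→{3,8}; (3,7)→{3,7}; (4,2)→{2,5}; (5,8)→{6,8}; (6,5)→{4,5,6}; (9,6)→{4,6,8}. Safe: 9. Place at column 9.
Row 8: attacked by (1,1)→{1,8}; (2,3)→{3,9}; (3,7)→{2,7}; (4,2)→{2,6}; (5,8)→{5,8}; (6,5)→{3,5,7}; (7,9)→{8,9}; (9,6)→{5,6,7}. Safe: 4. Place at column 4.
Columns [1, 3, 7, 2, 8, 5, 9, 4, 6], r−c [0, -1, -4, 2, -3, 1, -2, 4, 3], r+c [2, 5, 10, 6, 13, 11, 16, 12, 15] are all distinct, so no two queens attack.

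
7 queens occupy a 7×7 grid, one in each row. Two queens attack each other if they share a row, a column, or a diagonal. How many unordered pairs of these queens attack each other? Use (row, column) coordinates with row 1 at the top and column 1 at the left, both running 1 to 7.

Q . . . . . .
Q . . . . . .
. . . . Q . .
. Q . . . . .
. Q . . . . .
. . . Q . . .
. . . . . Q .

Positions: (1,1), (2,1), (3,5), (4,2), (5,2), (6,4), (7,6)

Same column: (1,1)–(2,1) (column 1); (4,2)–(5,2) (column 2).
Same diagonal: (2,1)–(7,6) (|2−7| = |1−6| = 5); (4,2)–(6,4) (|4−6| = |2−4| = 2).
Total attacking pairs: 4.

4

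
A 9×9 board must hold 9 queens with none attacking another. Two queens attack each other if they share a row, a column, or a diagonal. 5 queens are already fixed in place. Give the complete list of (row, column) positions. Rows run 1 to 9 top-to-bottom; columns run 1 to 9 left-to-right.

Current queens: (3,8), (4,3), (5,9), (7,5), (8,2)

(1,1) (2,4) (3,8) (4,3) (5,9) (6,7) (7,5) (8,2) (9,6)

Row 1: attacked by (3,8)→{6,8}; (4,3)→{3,6}; (5,9)→{5,9}; (7,5)→{5}; (8,2)→{2,9}. Safe: 1, 4, 7. Place at column 1.
Row 2: attacked by (1,1)→{1,2}; (3,8)→{7,8,9}; (4,3)→{1,3,5}; (5,9)→{6,9}; (7,5)→{5}; (8,2)→{2,8}. Safe: 4. Place at column 4.
Row 6: attacked by (1,1)→{1,6}; (2,4)→{4,8}; (3,8)→{5,8}; (4,3)→{1,3,5}; (5,9)→{8,9}; (7,5)→{4,5,6}; (8,2)→{2,4}. Safe: 7. Place at column 7.
Row 9: attacked by (1,1)→{1,9}; (2,4)→{4}; (3,8)→{2,8}; (4,3)→{3,8}; (5,9)→{5,9}; (6,7)→{4,7}; (7,5)→{3,5,7}; (8,2)→{1,2,3}. Safe: 6. Place at column 6.
Columns [1, 4, 8, 3, 9, 7, 5, 2, 6], r−c [0, -2, -5, 1, -4, -1, 2, 6, 3], r+c [2, 6, 11, 7, 14, 13, 12, 10, 15] are all distinct, so no two queens attack.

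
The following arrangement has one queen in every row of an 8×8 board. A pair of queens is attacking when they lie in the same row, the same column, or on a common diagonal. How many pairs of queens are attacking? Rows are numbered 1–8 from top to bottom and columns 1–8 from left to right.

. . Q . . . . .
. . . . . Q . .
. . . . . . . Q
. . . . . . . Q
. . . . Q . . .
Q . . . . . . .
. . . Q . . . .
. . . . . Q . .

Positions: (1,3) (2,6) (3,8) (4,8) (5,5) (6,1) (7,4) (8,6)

4

Same column: (2,6)–(8,6) (column 6); (3,8)–(4,8) (column 8).
Same diagonal: (2,6)–(4,8) (|2−4| = |6−8| = 2); (3,8)–(7,4) (|3−7| = |8−4| = 4).
Total attacking pairs: 4.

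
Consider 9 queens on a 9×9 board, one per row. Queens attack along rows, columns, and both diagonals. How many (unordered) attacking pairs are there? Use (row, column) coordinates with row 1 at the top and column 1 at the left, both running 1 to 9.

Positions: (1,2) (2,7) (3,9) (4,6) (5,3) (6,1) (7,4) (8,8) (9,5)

0

All columns are distinct and no two queens satisfy |Δrow| = |Δcol|, so no pair attacks.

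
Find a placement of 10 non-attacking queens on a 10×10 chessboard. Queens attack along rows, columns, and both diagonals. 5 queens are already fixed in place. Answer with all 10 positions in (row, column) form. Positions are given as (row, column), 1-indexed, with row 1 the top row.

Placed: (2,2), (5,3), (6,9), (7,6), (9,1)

Row 1: attacked by (2,2)→{1,2,3}; (5,3)→{3,7}; (6,9)→{4,9}; (7,6)→{6}; (9,1)→{1,9}. Safe: 5, 8, 10. Place at column 5.
Row 3: attacked by (1,5)→{3,5,7}; (2,2)→{1,2,3}; (5,3)→{1,3,5}; (6,9)→{6,9}; (7,6)→{2,6,10}; (9,1)→{1,7}. Safe: 4, 8. Place at column 8.
Row 4: attacked by (1,5)→{2,5,8}; (2,2)→{2,4}; (3,8)→{7,8,9}; (5,3)→{2,3,4}; (6,9)→{7,9}; (7,6)→{3,6,9}; (9,1)→{1,6}. Safe: 10. Place at column 10.
Row 8: attacked by (1,5)→{5}; (2,2)→{2,8}; (3,8)→{3,8}; (4,10)→{6,10}; (5,3)→{3,6}; (6,9)→{7,9}; (7,6)→{5,6,7}; (9,1)→{1,2}. Safe: 4. Place at column 4.
Row 10: attacked by (1,5)→{5}; (2,2)→{2,10}; (3,8)→{1,8}; (4,10)→{4,10}; (5,3)→{3,8}; (6,9)→{5,9}; (7,6)→{3,6,9}; (8,4)→{2,4,6}; (9,1)→{1,2}. Safe: 7. Place at column 7.
Columns [5, 2, 8, 10, 3, 9, 6, 4, 1, 7], r−c [-4, 0, -5, -6, 2, -3, 1, 4, 8, 3], r+c [6, 4, 11, 14, 8, 15, 13, 12, 10, 17] are all distinct, so no two queens attack.

(1,5) (2,2) (3,8) (4,10) (5,3) (6,9) (7,6) (8,4) (9,1) (10,7)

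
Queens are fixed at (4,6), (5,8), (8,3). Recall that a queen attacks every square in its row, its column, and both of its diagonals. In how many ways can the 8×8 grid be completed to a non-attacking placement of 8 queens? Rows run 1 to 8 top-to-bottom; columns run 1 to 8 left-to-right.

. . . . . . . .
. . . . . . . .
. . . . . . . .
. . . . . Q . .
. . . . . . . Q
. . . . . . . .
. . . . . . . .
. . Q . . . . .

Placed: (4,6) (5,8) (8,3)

2

Branch on row 1: col 1 → 1; col 2 → 0; col 5 → 1; col 7 → 0.
Sum: 1 + 0 + 1 + 0 = 2.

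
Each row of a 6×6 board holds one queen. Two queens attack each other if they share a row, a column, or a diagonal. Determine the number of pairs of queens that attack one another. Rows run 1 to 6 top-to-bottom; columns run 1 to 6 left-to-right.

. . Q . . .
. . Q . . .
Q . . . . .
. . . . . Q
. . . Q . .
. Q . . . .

3

Same column: (1,3)–(2,3) (column 3).
Same diagonal: (1,3)–(3,1) (|1−3| = |3−1| = 2); (1,3)–(4,6) (|1−4| = |3−6| = 3).
Total attacking pairs: 3.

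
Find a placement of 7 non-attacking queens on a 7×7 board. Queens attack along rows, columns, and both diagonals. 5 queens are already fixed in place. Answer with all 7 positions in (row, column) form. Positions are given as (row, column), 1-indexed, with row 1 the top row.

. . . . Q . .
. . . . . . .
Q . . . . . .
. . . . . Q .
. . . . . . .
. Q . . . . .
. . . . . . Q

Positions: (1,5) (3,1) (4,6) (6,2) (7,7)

Row 2: attacked by (1,5)→{4,5,6}; (3,1)→{1,2}; (4,6)→{4,6}; (6,2)→{2,6}; (7,7)→{2,7}. Safe: 3. Place at column 3.
Row 5: attacked by (1,5)→{1,5}; (2,3)→{3,6}; (3,1)→{1,3}; (4,6)→{5,6,7}; (6,2)→{1,2,3}; (7,7)→{5,7}. Safe: 4. Place at column 4.
Columns [5, 3, 1, 6, 4, 2, 7], r−c [-4, -1, 2, -2, 1, 4, 0], r+c [6, 5, 4, 10, 9, 8, 14] are all distinct, so no two queens attack.

(1,5) (2,3) (3,1) (4,6) (5,4) (6,2) (7,7)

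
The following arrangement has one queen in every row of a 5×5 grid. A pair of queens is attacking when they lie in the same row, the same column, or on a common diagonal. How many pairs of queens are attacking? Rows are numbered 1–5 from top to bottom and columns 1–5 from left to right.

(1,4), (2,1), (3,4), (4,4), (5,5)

4

Same column: (1,4)–(3,4) (column 4); (1,4)–(4,4) (column 4); (3,4)–(4,4) (column 4).
Same diagonal: (4,4)–(5,5) (|4−5| = |4−5| = 1).
Total attacking pairs: 4.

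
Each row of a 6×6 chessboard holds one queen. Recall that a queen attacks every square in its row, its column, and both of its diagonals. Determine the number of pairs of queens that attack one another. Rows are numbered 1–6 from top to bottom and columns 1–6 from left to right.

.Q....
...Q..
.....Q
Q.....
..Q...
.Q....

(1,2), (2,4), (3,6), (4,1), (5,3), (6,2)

2

Same column: (1,2)–(6,2) (column 2).
Same diagonal: (5,3)–(6,2) (|5−6| = |3−2| = 1).
Total attacking pairs: 2.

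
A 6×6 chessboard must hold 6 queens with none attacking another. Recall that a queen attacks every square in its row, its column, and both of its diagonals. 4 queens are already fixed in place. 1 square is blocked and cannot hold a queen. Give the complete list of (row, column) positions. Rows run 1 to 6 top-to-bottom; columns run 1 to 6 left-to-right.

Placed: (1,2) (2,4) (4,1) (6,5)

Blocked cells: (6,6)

Row 3: attacked by (1,2)→{2,4}; (2,4)→{3,4,5}; (4,1)→{1,2}; (6,5)→{2,5}. Safe: 6. Place at column 6.
Row 5: attacked by (1,2)→{2,6}; (2,4)→{1,4}; (3,6)→{4,6}; (4,1)→{1,2}; (6,5)→{4,5,6}. Safe: 3. Place at column 3.
Columns [2, 4, 6, 1, 3, 5], r−c [-1, -2, -3, 3, 2, 1], r+c [3, 6, 9, 5, 8, 11] are all distinct, so no two queens attack.

(1,2) (2,4) (3,6) (4,1) (5,3) (6,5)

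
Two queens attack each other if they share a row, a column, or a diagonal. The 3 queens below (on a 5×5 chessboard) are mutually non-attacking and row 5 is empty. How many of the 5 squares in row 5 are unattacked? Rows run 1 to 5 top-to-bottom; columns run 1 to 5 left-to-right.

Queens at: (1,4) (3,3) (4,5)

(1,4) attacks row 5 at column 4.
(3,3) attacks row 5 at column 3 and diagonals 1, 5.
(4,5) attacks row 5 at column 5 and diagonals 4.
Attacked columns: {1, 3, 4, 5}. Safe: {2}.

1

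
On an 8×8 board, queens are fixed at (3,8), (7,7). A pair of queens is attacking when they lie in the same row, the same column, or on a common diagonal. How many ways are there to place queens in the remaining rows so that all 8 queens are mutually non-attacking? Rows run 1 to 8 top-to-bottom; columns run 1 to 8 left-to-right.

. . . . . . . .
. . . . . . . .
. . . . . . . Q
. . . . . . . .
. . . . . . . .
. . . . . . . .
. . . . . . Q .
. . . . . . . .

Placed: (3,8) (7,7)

2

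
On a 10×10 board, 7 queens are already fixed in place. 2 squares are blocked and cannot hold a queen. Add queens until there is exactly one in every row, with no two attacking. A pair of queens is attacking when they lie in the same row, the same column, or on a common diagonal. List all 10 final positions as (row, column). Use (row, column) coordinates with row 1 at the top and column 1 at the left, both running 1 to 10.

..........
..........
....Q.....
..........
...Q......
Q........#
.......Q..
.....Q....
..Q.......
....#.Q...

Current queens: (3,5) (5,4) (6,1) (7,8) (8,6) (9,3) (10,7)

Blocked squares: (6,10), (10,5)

(1,10) (2,2) (3,5) (4,9) (5,4) (6,1) (7,8) (8,6) (9,3) (10,7)

Row 1: attacked by (3,5)→{3,5,7}; (5,4)→{4,8}; (6,1)→{1,6}; (7,8)→{2,8}; (8,6)→{6}; (9,3)→{3}; (10,7)→{7}. Safe: 9, 10. Place at column 10.
Row 2: attacked by (1,10)→{9,10}; (3,5)→{4,5,6}; (5,4)→{1,4,7}; (6,1)→{1,5}; (7,8)→{3,8}; (8,6)→{6}; (9,3)→{3,10}; (10,7)→{7}. Safe: 2. Place at column 2.
Row 4: attacked by (1,10)→{7,10}; (2,2)→{2,4}; (3,5)→{4,5,6}; (5,4)→{3,4,5}; (6,1)→{1,3}; (7,8)→{5,8}; (8,6)→{2,6,10}; (9,3)→{3,8}; (10,7)→{1,7}. Safe: 9. Place at column 9.
Columns [10, 2, 5, 9, 4, 1, 8, 6, 3, 7], r−c [-9, 0, -2, -5, 1, 5, -1, 2, 6, 3], r+c [11, 4, 8, 13, 9, 7, 15, 14, 12, 17] are all distinct, so no two queens attack.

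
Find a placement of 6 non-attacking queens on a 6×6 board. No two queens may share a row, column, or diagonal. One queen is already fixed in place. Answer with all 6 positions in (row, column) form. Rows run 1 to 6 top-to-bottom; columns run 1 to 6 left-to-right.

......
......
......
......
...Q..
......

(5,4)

Row 1: attacked by (5,4)→{4}. Safe: 1, 2, 3, 5, 6. Place at column 5.
Row 2: attacked by (1,5)→{4,5,6}; (5,4)→{1,4}. Safe: 2, 3. Place at column 3.
Row 3: attacked by (1,5)→{3,5}; (2,3)→{2,3,4}; (5,4)→{2,4,6}. Safe: 1. Place at column 1.
Row 4: attacked by (1,5)→{2,5}; (2,3)→{1,3,5}; (3,1)→{1,2}; (5,4)→{3,4,5}. Safe: 6. Place at column 6.
Row 6: attacked by (1,5)→{5}; (2,3)→{3}; (3,1)→{1,4}; (4,6)→{4,6}; (5,4)→{3,4,5}. Safe: 2. Place at column 2.
Columns [5, 3, 1, 6, 4, 2], r−c [-4, -1, 2, -2, 1, 4], r+c [6, 5, 4, 10, 9, 8] are all distinct, so no two queens attack.

(1,5) (2,3) (3,1) (4,6) (5,4) (6,2)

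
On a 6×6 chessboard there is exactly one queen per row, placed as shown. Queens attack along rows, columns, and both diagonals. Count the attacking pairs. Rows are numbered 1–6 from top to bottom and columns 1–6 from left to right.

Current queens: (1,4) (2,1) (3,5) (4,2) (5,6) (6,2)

Same column: (4,2)–(6,2) (column 2).
Same diagonal: (3,5)–(6,2) (|3−6| = |5−2| = 3).
Total attacking pairs: 2.

2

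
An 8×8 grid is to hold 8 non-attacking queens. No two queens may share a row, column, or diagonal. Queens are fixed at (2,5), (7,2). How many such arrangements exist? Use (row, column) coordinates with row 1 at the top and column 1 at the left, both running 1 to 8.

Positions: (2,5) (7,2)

Branch on row 1: col 1 → 1; col 3 → 1; col 7 → 1.
Sum: 1 + 1 + 1 = 3.

3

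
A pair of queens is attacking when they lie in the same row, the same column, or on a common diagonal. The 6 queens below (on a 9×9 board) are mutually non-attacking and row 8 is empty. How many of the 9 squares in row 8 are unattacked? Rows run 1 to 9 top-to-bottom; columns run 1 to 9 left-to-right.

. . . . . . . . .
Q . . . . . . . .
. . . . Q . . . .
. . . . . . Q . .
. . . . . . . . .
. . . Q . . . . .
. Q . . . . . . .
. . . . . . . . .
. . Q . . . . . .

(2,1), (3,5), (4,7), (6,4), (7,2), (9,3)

2

(2,1) attacks row 8 at column 1 and diagonals 7.
(3,5) attacks row 8 at column 5.
(4,7) attacks row 8 at column 7 and diagonals 3.
(6,4) attacks row 8 at column 4 and diagonals 2, 6.
(7,2) attacks row 8 at column 2 and diagonals 1, 3.
(9,3) attacks row 8 at column 3 and diagonals 2, 4.
Attacked columns: {1, 2, 3, 4, 5, 6, 7}. Safe: {8, 9}.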